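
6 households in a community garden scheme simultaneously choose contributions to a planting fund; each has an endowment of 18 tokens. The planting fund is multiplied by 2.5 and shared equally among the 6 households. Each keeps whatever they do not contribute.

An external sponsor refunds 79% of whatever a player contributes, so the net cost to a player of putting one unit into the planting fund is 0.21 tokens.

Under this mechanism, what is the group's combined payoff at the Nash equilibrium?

355.32 tokens

The effective private return per unit is now (2.5/6) / 0.21 = 1.9841 > 1, so every player's dominant strategy flips to full contribution.
So the Nash equilibrium is full contribution by all 6; the group earns 6 × (18 × 0.79 + 2.5 × 18) = 355.32.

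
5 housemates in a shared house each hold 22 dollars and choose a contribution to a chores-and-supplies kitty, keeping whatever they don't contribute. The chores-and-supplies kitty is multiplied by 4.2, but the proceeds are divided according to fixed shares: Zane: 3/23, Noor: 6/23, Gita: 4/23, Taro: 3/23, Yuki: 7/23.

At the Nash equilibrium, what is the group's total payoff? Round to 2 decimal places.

250.80 dollars

Each unit j contributes comes back to j as 4.2 × (j's share), so j prefers to contribute only if that share exceeds 1/4.2 = 0.2381; otherwise keeping the unit dominates.
The shares above 0.2381 belong to Noor and Yuki, contributing 22 each; the remaining 3 contribute 0. Total contributed: 44.
The chores-and-supplies kitty pays out 4.2 × 44 = 184.80 in total (split across the unequal shares, but the aggregate is all that matters for the group sum).
The 3 free-riders keep 22 each, adding 66. Group total = 66 + 184.80 = 250.80.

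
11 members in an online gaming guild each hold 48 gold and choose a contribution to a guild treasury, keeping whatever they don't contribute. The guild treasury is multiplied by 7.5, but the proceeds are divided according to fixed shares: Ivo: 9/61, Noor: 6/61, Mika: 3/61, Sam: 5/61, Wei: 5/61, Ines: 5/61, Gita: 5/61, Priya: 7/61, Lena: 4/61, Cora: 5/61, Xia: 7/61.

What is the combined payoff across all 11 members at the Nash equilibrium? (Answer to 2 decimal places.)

840.00 gold

Player j's private return per contributed unit is 7.5 × (j's share). Contributing is weakly dominant for j when that share is at least 1/7.5 = 0.1333, and contributing 0 is dominant otherwise.
Only Ivo (9/61) clears that bar, contributing 48; the remaining 10 contribute 0. Total contributed: 48.
The guild treasury pays out 7.5 × 48 = 360.00 in total (split across the unequal shares, but the aggregate is all that matters for the group sum).
The 10 free-riders keep 48 each, adding 480. Group total = 480 + 360.00 = 840.00.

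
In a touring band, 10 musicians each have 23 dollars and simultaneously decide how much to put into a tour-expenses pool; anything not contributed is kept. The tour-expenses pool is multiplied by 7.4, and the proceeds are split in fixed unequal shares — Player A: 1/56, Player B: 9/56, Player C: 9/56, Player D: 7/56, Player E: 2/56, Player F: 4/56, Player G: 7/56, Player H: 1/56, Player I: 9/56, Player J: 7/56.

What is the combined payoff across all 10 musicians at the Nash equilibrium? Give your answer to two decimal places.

671.60 dollars

A player with share s gets back 7.4·s per unit contributed, so full contribution is dominant for anyone with s > 1/7.4 = 0.1351 and zero contribution is dominant for anyone below.
Player B, Player C and Player I are above the threshold, contributing 23 each; the remaining 7 contribute 0. Total contributed: 69.
The tour-expenses pool pays out 7.4 × 69 = 510.60 in total (split across the unequal shares, but the aggregate is all that matters for the group sum).
The 7 free-riders keep 23 each, adding 161. Group total = 161 + 510.60 = 671.60.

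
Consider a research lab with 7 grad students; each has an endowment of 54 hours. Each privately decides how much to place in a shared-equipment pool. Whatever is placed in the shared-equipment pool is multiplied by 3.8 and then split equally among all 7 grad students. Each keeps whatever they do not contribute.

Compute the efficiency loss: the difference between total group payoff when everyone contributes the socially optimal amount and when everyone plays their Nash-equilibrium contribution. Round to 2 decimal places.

1058.40 hours

Each contributed unit returns 3.8/7 = 0.5429 to its contributor — below 1 — so contributing 0 is dominant for every player. At the Nash equilibrium everyone keeps their 54, and the group total is 7 × 54 = 378.
Each contributed unit returns 3.800 to the group as a whole (0.5429 to each of 7 players), which exceeds 1, so the social optimum is full contribution: group total = 3.800 × 378 = 1436.40.
Efficiency loss = 1436.40 − 378 = 1058.40.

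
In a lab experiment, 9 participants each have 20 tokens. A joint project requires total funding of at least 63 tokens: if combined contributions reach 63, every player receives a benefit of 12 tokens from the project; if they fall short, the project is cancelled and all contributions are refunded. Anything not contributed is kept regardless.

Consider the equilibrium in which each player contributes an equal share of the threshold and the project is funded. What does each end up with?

25 tokens

Equal share of the threshold: 63/9 = 7.
At this profile no one gains by cutting their contribution: any cut drops the total below 63, the project is cancelled, contributions are refunded, and the deviator ends with 20, which is less than 20 − 7 + 12 = 25. Contributing more than 7 just wastes the excess. So contributing exactly 7 is a best response.
Each player's payoff: 20 − 7 + 12 = 25.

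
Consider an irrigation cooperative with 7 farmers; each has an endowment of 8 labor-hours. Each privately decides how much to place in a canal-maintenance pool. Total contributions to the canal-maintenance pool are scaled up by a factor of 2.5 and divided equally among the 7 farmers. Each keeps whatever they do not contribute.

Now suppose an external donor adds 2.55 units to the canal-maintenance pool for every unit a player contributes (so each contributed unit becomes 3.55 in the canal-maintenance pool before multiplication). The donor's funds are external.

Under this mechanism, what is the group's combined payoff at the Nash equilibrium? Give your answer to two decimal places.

The effective private return per unit is now 2.5 × 3.55 / 7 = 1.2679 > 1, so every player's dominant strategy flips to full contribution.
At the Nash equilibrium everyone contributes 8. Group total payoff = 2.5 × 3.55 × 56 = 497.00.

497.00 labor-hours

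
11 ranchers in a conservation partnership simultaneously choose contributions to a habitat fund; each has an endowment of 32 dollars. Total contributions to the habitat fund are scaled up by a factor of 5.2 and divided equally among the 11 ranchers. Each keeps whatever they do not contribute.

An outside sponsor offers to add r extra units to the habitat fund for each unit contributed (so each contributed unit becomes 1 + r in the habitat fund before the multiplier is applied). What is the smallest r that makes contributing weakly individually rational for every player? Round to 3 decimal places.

With matching at rate r, one contributed unit becomes (1 + r) in the habitat fund and returns 5.2 × (1 + r) / 11 to the contributor.
Setting this equal to 1: 1 + r = 11/5.2 = 2.1154.
So the minimum matching rate is r = 2.1154 − 1 = 1.115.

1.115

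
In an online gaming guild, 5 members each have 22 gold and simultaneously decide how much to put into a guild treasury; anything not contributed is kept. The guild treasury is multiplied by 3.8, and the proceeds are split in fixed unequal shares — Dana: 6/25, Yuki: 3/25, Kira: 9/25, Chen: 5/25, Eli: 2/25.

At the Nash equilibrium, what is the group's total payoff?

A player with share s gets back 3.8·s per unit contributed, so full contribution is dominant for anyone with s > 1/3.8 = 0.2632 and zero contribution is dominant for anyone below.
Only Kira (9/25) clears that bar, contributing 22; the remaining 4 contribute 0. Total contributed: 22.
The guild treasury pays out 3.8 × 22 = 83.60 in total (split across the unequal shares, but the aggregate is all that matters for the group sum).
The 4 free-riders keep 22 each, adding 88. Group total = 88 + 83.60 = 171.60.

171.60 gold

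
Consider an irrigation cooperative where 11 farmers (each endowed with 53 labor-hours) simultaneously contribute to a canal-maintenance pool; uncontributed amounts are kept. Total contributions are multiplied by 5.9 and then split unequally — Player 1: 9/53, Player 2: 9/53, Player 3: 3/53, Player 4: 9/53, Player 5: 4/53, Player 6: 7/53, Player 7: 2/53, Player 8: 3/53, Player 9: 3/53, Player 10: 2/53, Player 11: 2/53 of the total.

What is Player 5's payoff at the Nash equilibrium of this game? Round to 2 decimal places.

123.80 labor-hours

A player with share s gets back 5.9·s per unit contributed, so full contribution is dominant for anyone with s > 1/5.9 = 0.1695 and zero contribution is dominant for anyone below.
The shares above 0.1695 belong to Player 1, Player 2 and Player 4, contributing 53 each; the remaining 8 contribute 0. Total contributed: 159.
Player 5 keeps 53 and receives 5.9 × 159 × 4/53 = 70.80 from the canal-maintenance pool, for a payoff of 123.80.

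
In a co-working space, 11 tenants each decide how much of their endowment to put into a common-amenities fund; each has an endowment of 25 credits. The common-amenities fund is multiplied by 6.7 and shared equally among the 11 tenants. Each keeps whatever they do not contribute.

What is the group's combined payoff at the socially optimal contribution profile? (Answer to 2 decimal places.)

1842.50 credits

Each contributed unit returns 6.700 to the group as a whole (0.6091 to each of 11 players), which exceeds 1, so the social optimum is full contribution: group total = 6.700 × 275 = 1842.50.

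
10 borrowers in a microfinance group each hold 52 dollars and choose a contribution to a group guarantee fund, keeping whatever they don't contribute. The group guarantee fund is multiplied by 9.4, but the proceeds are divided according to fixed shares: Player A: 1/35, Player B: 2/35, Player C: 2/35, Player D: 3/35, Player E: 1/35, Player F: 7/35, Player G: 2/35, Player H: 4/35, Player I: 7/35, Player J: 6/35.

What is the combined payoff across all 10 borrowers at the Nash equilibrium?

A player with share s gets back 9.4·s per unit contributed, so full contribution is dominant for anyone with s > 1/9.4 = 0.1064 and zero contribution is dominant for anyone below.
The shares above 0.1064 belong to Player F, Player H, Player I and Player J, contributing 52 each; the remaining 6 contribute 0. Total contributed: 208.
The group guarantee fund pays out 9.4 × 208 = 1955.20 in total (split across the unequal shares, but the aggregate is all that matters for the group sum).
The 6 free-riders keep 52 each, adding 312. Group total = 312 + 1955.20 = 2267.20.

2267.20 dollars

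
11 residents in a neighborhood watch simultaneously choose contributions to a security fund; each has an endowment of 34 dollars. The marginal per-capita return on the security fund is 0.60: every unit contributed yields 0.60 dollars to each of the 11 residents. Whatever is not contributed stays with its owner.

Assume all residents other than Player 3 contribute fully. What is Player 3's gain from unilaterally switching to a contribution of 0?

13.60 dollars

Switching from a contribution of 34 to 0 lets Player 3 keep an extra 34 dollars, but lowers the security fund by 34, which costs Player 3 their own share of that drop: 0.60 × 34 = 20.40.
Net gain = 34 − 20.40 = 13.60. The private return per contributed unit (0.60) is below 1, so free-riding is indeed the best response regardless of what the others do.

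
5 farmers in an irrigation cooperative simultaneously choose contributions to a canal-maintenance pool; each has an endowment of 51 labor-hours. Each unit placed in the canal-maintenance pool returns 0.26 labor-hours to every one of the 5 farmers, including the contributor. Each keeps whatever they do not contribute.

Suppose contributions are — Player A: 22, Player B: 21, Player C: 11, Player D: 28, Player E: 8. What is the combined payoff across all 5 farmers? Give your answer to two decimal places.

Total contributed: 22 + 21 + 11 + 28 + 8 = 90; total kept: 5 × 51 − 90 = 165.
The canal-maintenance pool pays out 0.26 × 5 × 90 = 117.00 in aggregate.
Group total = 165 + 117.00 = 282.00.

282.00 labor-hours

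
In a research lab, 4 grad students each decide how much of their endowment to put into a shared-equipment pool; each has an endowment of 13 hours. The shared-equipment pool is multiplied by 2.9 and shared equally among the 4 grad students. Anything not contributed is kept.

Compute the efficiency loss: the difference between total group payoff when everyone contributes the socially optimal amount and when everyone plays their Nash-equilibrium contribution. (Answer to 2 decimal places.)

98.80 hours

Each contributed unit returns 2.9/4 = 0.7250 to its contributor — below 1 — so contributing 0 is dominant for every player. At the Nash equilibrium everyone keeps their 13, and the group total is 4 × 13 = 52.
Each contributed unit returns 2.900 to the group as a whole (0.7250 to each of 4 players), which exceeds 1, so the social optimum is full contribution: group total = 2.900 × 52 = 150.80.
Efficiency loss = 150.80 − 52 = 98.80.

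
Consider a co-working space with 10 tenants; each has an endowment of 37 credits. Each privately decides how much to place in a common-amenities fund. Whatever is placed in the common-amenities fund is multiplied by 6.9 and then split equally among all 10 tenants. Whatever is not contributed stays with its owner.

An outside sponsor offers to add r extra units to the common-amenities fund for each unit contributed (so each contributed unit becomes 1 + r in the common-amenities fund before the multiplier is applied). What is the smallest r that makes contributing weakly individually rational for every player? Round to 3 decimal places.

With matching at rate r, one contributed unit becomes (1 + r) in the common-amenities fund and returns 6.9 × (1 + r) / 10 to the contributor.
Setting this equal to 1: 1 + r = 10/6.9 = 1.4493.
So the minimum matching rate is r = 1.4493 − 1 = 0.449.

0.449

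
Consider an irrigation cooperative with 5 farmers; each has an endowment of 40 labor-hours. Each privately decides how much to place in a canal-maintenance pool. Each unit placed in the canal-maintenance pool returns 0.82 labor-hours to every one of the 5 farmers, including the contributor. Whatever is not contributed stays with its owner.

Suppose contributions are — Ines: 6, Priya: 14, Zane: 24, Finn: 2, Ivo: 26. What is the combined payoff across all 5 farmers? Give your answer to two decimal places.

423.20 labor-hours

Total contributed: 6 + 14 + 24 + 2 + 26 = 72; total kept: 5 × 40 − 72 = 128.
The canal-maintenance pool pays out 0.82 × 5 × 72 = 295.20 in aggregate.
Group total = 128 + 295.20 = 423.20.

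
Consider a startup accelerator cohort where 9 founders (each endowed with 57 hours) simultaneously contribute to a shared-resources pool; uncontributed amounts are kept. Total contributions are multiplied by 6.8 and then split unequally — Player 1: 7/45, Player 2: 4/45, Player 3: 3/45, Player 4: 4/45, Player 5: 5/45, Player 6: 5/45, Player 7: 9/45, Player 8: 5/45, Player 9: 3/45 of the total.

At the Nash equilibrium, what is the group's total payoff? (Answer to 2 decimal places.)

A player with share s gets back 6.8·s per unit contributed, so full contribution is dominant for anyone with s > 1/6.8 = 0.1471 and zero contribution is dominant for anyone below.
Player 1 and Player 7 are above the threshold, contributing 57 each; the remaining 7 contribute 0. Total contributed: 114.
The shared-resources pool pays out 6.8 × 114 = 775.20 in total (split across the unequal shares, but the aggregate is all that matters for the group sum).
The 7 free-riders keep 57 each, adding 399. Group total = 399 + 775.20 = 1174.20.

1174.20 hours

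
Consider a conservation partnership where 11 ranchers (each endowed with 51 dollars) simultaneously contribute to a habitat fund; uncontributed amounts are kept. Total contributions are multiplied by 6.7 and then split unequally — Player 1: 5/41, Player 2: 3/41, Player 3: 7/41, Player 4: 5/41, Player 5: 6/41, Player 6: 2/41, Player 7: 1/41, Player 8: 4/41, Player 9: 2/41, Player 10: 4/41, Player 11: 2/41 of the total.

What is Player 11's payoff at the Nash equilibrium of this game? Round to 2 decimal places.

Each unit j contributes comes back to j as 6.7 × (j's share), so j prefers to contribute only if that share exceeds 1/6.7 = 0.1493; otherwise keeping the unit dominates.
Only Player 3 (7/41) clears that bar, contributing 51; the remaining 10 contribute 0. Total contributed: 51.
Player 11 keeps 51 and receives 6.7 × 51 × 2/41 = 16.67 from the habitat fund, for a payoff of 67.67.

67.67 dollars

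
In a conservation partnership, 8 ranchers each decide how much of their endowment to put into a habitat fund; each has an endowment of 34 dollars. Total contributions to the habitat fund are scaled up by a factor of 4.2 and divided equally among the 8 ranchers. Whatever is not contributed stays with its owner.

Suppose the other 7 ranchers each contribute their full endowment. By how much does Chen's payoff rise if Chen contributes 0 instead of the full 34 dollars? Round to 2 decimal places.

Switching from a contribution of 34 to 0 lets Chen keep an extra 34 dollars, but lowers the habitat fund by 34, which costs Chen their own share of that drop: 4.2/8 × 34 = 17.85.
Net gain = 34 − 17.85 = 16.15. The private return per contributed unit (0.5250) is below 1, so free-riding is indeed the best response regardless of what the others do.

16.15 dollars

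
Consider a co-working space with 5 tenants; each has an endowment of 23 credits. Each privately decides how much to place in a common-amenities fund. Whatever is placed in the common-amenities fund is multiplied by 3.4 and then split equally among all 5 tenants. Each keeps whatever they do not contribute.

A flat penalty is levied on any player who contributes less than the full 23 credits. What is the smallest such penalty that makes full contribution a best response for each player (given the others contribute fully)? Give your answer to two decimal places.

Given the others contribute fully, the best deviation is to contribute 0 (any partial contribution still incurs the fine and gives up units whose private return 0.6800 is below 1).
Deviating from 23 to 0 saves 23 credits but forfeits the deviator's share of the drop in the common-amenities fund: 3.4/5 × 23 = 15.64.
So the deviation gain is 23 − 15.64 = 7.36, and the fine must be at least 7.36 credits to wipe it out.

7.36 credits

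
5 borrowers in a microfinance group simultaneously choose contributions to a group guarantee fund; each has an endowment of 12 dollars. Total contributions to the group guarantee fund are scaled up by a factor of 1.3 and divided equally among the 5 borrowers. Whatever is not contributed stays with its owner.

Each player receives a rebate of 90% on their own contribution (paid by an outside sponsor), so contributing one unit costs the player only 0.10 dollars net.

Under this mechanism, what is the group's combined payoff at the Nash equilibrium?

The effective private return per unit is now (1.3/5) / 0.10 = 2.6000 > 1, so every player's dominant strategy flips to full contribution.
At the Nash equilibrium everyone contributes 12. Group total payoff = 5 × (12 × 0.90 + 1.3 × 12) = 132.00.

132.00 dollars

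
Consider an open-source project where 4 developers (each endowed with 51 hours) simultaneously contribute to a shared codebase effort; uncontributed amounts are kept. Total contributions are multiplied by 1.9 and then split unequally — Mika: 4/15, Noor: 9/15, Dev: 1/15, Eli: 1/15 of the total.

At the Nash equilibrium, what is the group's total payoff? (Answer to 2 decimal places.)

249.90 hours

A player with share s gets back 1.9·s per unit contributed, so full contribution is dominant for anyone with s > 1/1.9 = 0.5263 and zero contribution is dominant for anyone below.
Noor alone (share 9/15) is above the threshold, contributing 51; the remaining 3 contribute 0. Total contributed: 51.
The shared codebase effort pays out 1.9 × 51 = 96.90 in total (split across the unequal shares, but the aggregate is all that matters for the group sum).
The 3 free-riders keep 51 each, adding 153. Group total = 153 + 96.90 = 249.90.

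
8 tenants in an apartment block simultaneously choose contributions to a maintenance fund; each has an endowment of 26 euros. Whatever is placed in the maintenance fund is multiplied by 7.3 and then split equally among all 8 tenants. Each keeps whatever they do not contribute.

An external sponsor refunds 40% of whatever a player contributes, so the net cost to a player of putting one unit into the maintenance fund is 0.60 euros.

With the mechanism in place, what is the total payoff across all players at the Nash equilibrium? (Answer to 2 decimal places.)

With the mechanism, a contributed unit returns (7.3/8) / 0.60 = 1.5208 per unit of net cost to the contributor — now above 1 — so contributing fully is weakly dominant for every player.
At the Nash equilibrium everyone contributes 26. Group total payoff = 8 × (26 × 0.40 + 7.3 × 26) = 1601.60.

1601.60 euros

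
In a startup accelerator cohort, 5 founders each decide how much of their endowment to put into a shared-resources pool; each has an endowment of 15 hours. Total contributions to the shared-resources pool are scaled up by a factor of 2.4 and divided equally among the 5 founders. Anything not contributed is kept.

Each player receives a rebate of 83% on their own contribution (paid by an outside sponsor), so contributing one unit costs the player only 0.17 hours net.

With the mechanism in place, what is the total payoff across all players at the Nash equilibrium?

Under the mechanism each unit contributed yields (2.4/5) / 0.17 = 2.8235 back to its contributor per unit of net cost, which exceeds 1, making full contribution the dominant choice for everyone.
At the Nash equilibrium everyone contributes 15. Group total payoff = 5 × (15 × 0.83 + 2.4 × 15) = 242.25.

242.25 hours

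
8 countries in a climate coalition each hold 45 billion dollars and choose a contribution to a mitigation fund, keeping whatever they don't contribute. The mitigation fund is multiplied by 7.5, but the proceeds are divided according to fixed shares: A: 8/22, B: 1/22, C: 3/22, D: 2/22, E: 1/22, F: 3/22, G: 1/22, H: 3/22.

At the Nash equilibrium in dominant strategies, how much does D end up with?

Player j's private return per contributed unit is 7.5 × (j's share). Contributing is weakly dominant for j when that share is at least 1/7.5 = 0.1333, and contributing 0 is dominant otherwise.
A, C, F and H clear that bar, contributing 45 each; the remaining 4 contribute 0. Total contributed: 180.
D keeps 45 and receives 7.5 × 180 × 2/22 = 122.73 from the mitigation fund, for a payoff of 167.73.

167.73 billion dollars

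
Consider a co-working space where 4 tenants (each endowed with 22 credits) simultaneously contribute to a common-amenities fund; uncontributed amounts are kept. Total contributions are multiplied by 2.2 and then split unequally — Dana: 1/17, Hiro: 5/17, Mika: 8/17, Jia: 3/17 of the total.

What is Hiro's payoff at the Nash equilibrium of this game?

A player with share s gets back 2.2·s per unit contributed, so full contribution is dominant for anyone with s > 1/2.2 = 0.4545 and zero contribution is dominant for anyone below.
Mika alone (share 8/17) is above the threshold, contributing 22; the remaining 3 contribute 0. Total contributed: 22.
Hiro keeps 22 and receives 2.2 × 22 × 5/17 = 14.24 from the common-amenities fund, for a payoff of 36.24.

36.24 credits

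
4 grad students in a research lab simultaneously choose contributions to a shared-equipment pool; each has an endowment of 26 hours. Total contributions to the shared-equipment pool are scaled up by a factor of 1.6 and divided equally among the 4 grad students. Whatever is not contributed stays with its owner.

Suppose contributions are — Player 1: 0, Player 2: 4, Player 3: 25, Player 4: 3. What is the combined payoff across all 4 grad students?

123.20 hours

Total contributed: 0 + 4 + 25 + 3 = 32; total kept: 4 × 26 − 32 = 72.
The shared-equipment pool pays out 1.6 × 32 = 51.20 in aggregate.
Group total = 72 + 51.20 = 123.20.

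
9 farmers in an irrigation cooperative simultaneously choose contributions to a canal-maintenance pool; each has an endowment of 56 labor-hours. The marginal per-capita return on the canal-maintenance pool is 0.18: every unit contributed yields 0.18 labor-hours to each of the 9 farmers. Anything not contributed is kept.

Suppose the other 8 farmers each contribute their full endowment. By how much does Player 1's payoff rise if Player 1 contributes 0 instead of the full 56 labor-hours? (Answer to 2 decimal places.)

Switching from a contribution of 56 to 0 lets Player 1 keep an extra 56 labor-hours, but lowers the canal-maintenance pool by 56, which costs Player 1 their own share of that drop: 0.18 × 56 = 10.08.
Net gain = 56 − 10.08 = 45.92. The private return per contributed unit (0.18) is below 1, so free-riding is indeed the best response regardless of what the others do.

45.92 labor-hours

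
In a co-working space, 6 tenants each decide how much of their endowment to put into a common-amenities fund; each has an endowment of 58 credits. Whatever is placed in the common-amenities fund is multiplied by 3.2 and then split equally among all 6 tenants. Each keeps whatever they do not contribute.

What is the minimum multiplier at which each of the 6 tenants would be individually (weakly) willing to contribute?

A contributed unit returns (multiplier)/6 to its contributor.
This reaches 1 exactly when the multiplier is 6.

6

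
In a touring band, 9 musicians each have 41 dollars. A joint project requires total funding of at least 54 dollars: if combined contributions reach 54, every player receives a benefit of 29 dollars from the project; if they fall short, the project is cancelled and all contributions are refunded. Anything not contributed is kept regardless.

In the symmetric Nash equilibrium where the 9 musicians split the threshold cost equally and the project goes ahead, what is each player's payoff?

Equal share of the threshold: 54/9 = 6.
At this profile no one gains by cutting their contribution: any cut drops the total below 54, the project is cancelled, contributions are refunded, and the deviator ends with 41, which is less than 41 − 6 + 29 = 64. Contributing more than 6 just wastes the excess. So contributing exactly 6 is a best response.
Each player's payoff: 41 − 6 + 29 = 64.

64 dollars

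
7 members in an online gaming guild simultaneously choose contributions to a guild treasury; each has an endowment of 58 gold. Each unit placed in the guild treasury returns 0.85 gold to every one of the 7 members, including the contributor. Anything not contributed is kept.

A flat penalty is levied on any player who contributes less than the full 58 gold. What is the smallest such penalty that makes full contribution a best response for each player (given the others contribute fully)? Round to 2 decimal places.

Given the others contribute fully, the best deviation is to contribute 0 (any partial contribution still incurs the fine and gives up units whose private return 0.85 is below 1).
Deviating from 58 to 0 saves 58 gold but forfeits the deviator's share of the drop in the guild treasury: 0.85 × 58 = 49.30.
So the deviation gain is 58 − 49.30 = 8.70, and the fine must be at least 8.70 gold to wipe it out.

8.70 gold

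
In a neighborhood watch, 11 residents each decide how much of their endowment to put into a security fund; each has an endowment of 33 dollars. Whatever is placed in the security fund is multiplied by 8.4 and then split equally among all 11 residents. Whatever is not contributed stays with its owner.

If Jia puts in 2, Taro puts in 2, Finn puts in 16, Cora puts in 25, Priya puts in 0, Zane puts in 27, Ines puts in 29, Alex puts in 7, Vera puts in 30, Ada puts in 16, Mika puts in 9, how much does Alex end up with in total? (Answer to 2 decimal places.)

150.47 dollars

Total contributed: 2 + 2 + 16 + 25 + 0 + 27 + 29 + 7 + 30 + 16 + 9 = 163.
Each receives 8.4 × 163 / 11 = 124.47 from the security fund.
Alex keeps 33 − 7 = 26, so Alex's payoff is 26 + 124.47 = 150.47.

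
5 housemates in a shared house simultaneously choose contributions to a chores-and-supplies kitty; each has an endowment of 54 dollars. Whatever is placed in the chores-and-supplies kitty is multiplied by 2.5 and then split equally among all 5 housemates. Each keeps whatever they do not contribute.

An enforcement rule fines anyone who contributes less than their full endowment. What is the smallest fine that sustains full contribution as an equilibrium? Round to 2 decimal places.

Given the others contribute fully, the best deviation is to contribute 0 (any partial contribution still incurs the fine and gives up units whose private return 0.5000 is below 1).
Deviating from 54 to 0 saves 54 dollars but forfeits the deviator's share of the drop in the chores-and-supplies kitty: 2.5/5 × 54 = 27.00.
So the deviation gain is 54 − 27.00 = 27.00, and the fine must be at least 27.00 dollars to wipe it out.

27.00 dollars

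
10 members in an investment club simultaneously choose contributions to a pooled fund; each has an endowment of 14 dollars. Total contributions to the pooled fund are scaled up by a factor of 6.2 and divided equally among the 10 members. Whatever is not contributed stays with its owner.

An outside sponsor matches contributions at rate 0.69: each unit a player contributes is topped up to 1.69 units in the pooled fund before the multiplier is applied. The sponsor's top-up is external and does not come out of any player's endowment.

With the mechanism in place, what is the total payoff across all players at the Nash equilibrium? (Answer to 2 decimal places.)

With the mechanism, a contributed unit returns 6.2 × 1.69 / 10 = 1.0478 per unit of net cost to the contributor — now above 1 — so contributing fully is weakly dominant for every player.
So the Nash equilibrium is full contribution by all 10; the group earns 6.2 × 1.69 × 140 = 1466.92.

1466.92 dollars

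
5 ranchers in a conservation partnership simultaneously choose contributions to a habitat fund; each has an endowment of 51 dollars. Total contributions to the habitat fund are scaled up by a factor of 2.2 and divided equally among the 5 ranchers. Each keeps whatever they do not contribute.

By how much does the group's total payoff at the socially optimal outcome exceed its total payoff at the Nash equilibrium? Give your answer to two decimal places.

306.00 dollars

Each contributed unit returns 2.2/5 = 0.4400 to its contributor — below 1 — so contributing 0 is dominant for every player. At the Nash equilibrium everyone keeps their 51, and the group total is 5 × 51 = 255.
Each contributed unit returns 2.200 to the group as a whole (0.4400 to each of 5 players), which exceeds 1, so the social optimum is full contribution: group total = 2.200 × 255 = 561.00.
Efficiency loss = 561.00 − 255 = 306.00.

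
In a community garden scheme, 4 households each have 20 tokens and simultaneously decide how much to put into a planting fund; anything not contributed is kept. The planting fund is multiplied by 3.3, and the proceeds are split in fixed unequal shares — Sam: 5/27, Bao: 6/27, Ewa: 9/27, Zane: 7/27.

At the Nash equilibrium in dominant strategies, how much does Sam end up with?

32.22 tokens

Player j's private return per contributed unit is 3.3 × (j's share). Contributing is weakly dominant for j when that share is at least 1/3.3 = 0.3030, and contributing 0 is dominant otherwise.
The only share above 0.3030 is Ewa's 9/27, contributing 20; the remaining 3 contribute 0. Total contributed: 20.
Sam keeps 20 and receives 3.3 × 20 × 5/27 = 12.22 from the planting fund, for a payoff of 32.22.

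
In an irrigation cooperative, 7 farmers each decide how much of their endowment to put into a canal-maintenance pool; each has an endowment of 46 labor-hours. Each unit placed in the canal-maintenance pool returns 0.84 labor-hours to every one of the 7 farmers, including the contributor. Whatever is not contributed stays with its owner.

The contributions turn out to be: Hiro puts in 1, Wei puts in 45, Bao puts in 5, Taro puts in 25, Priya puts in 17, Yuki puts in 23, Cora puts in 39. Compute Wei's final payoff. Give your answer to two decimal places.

Total contributed: 1 + 45 + 5 + 25 + 17 + 23 + 39 = 155.
Each receives 0.84 × 155 = 130.20 from the canal-maintenance pool.
Wei keeps 46 − 45 = 1, so Wei's payoff is 1 + 130.20 = 131.20.

131.20 labor-hours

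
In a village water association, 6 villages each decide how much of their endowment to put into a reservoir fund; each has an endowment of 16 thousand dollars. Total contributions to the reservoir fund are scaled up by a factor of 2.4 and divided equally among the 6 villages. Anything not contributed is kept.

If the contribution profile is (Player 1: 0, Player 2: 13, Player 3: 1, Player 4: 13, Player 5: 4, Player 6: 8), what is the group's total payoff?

150.60 thousand dollars

Total contributed: 0 + 13 + 1 + 13 + 4 + 8 = 39; total kept: 6 × 16 − 39 = 57.
The reservoir fund pays out 2.4 × 39 = 93.60 in aggregate.
Group total = 57 + 93.60 = 150.60.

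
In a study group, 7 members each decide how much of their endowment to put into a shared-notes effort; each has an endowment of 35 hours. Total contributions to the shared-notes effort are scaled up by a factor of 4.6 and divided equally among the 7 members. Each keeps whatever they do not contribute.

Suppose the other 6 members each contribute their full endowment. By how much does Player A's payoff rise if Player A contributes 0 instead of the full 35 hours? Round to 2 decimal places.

Switching from a contribution of 35 to 0 lets Player A keep an extra 35 hours, but lowers the shared-notes effort by 35, which costs Player A their own share of that drop: 4.6/7 × 35 = 23.00.
Net gain = 35 − 23.00 = 12.00. The private return per contributed unit (0.6571) is below 1, so free-riding is indeed the best response regardless of what the others do.

12.00 hours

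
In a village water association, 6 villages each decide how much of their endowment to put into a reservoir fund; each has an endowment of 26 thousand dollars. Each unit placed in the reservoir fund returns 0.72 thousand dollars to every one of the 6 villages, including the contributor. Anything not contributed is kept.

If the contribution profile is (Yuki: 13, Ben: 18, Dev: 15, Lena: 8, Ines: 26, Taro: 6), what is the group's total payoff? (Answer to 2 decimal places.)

441.52 thousand dollars

Total contributed: 13 + 18 + 15 + 8 + 26 + 6 = 86; total kept: 6 × 26 − 86 = 70.
The reservoir fund pays out 0.72 × 6 × 86 = 371.52 in aggregate.
Group total = 70 + 371.52 = 441.52.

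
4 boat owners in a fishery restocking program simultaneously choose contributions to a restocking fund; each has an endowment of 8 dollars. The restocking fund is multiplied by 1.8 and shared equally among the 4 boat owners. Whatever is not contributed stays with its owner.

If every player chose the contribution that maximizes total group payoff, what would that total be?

Each contributed unit returns 1.800 to the group as a whole (0.4500 to each of 4 players), which exceeds 1, so the social optimum is full contribution: group total = 1.800 × 32 = 57.60.

57.60 dollars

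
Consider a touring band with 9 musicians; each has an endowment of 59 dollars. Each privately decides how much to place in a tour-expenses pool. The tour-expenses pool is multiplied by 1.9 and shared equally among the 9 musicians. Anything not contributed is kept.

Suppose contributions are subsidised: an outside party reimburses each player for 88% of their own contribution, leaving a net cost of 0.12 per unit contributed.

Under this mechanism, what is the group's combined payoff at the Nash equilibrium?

The effective private return per unit is now (1.9/9) / 0.12 = 1.7593 > 1, so every player's dominant strategy flips to full contribution.
So the Nash equilibrium is full contribution by all 9; the group earns 9 × (59 × 0.88 + 1.9 × 59) = 1476.18.

1476.18 dollars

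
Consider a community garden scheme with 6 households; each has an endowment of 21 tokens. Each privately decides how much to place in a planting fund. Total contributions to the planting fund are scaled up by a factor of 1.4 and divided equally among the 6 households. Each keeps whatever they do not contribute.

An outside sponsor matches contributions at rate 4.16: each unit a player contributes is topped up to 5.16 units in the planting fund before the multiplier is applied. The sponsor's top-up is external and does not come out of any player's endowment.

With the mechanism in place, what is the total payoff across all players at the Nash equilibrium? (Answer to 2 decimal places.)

The effective private return per unit is now 1.4 × 5.16 / 6 = 1.2040 > 1, so every player's dominant strategy flips to full contribution.
At the Nash equilibrium everyone contributes 21. Group total payoff = 1.4 × 5.16 × 126 = 910.22.

910.22 tokens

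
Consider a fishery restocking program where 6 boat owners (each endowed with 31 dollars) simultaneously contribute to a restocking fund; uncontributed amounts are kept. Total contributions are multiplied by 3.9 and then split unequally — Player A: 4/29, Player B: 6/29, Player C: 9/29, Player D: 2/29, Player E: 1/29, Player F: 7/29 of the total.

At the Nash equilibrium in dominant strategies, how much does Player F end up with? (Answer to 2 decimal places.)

60.18 dollars

A player with share s gets back 3.9·s per unit contributed, so full contribution is dominant for anyone with s > 1/3.9 = 0.2564 and zero contribution is dominant for anyone below.
Player C alone (share 9/29) is above the threshold, contributing 31; the remaining 5 contribute 0. Total contributed: 31.
Player F keeps 31 and receives 3.9 × 31 × 7/29 = 29.18 from the restocking fund, for a payoff of 60.18.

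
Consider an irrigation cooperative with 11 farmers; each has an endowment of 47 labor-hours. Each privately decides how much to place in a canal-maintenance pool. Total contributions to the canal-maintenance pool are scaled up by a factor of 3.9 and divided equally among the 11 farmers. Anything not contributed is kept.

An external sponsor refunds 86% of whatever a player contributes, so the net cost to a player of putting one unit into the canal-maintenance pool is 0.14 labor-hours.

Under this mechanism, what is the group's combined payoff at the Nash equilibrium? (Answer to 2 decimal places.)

Under the mechanism each unit contributed yields (3.9/11) / 0.14 = 2.5325 back to its contributor per unit of net cost, which exceeds 1, making full contribution the dominant choice for everyone.
At the Nash equilibrium everyone contributes 47. Group total payoff = 11 × (47 × 0.86 + 3.9 × 47) = 2460.92.

2460.92 labor-hours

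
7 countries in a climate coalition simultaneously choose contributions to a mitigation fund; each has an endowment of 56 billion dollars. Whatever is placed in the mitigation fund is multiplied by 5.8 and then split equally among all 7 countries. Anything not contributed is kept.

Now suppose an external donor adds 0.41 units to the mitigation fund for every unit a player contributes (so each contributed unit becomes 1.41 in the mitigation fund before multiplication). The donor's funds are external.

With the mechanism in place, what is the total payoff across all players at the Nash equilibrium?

3205.78 billion dollars

The effective private return per unit is now 5.8 × 1.41 / 7 = 1.1683 > 1, so every player's dominant strategy flips to full contribution.
At the Nash equilibrium everyone contributes 56. Group total payoff = 5.8 × 1.41 × 392 = 3205.78.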